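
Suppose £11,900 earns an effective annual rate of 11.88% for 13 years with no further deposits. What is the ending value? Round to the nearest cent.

£51,206.95

FV = 11,900 × (1 + 0.1188)^13 = 51,206.9503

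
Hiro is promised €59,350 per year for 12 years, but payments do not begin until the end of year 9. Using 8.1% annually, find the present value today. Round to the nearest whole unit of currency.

€238,624

PV at t=8 (ordinary 12-year annuity): 59350 × a(12|0.081) = 59350 × 7.497187 = 444,958.0688
PV₀ = 444,958.0688 / (1+0.081)^8 = 444,958.0688 / 1.864685 = 238,623.6778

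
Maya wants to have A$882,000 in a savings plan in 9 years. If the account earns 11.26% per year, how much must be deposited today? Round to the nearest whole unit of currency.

A$337,611

PV = 882,000 / (1 + 0.1126)^9 = 882,000 / 2.612471 = 337,611.3859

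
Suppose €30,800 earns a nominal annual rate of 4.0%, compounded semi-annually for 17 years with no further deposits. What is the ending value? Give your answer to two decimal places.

€60,388.82

Periodic rate i = 0.04/2 = 0.02; n = 17 × 2 = 34 periods.
30,800 × (1+0.02)^34 = 30,800 × 1.960676 = 60,388.8218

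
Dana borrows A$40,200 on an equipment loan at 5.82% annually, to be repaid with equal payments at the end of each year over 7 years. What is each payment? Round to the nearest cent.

Annuity-PV factor = 5.618274; PMT = 40200 / 5.618274 = 7,155.2230

A$7,155.22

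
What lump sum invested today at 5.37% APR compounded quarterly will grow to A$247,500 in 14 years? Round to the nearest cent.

Periodic rate i = 0.0537/4 = 0.013425; n = 14 × 4 = 56 periods.
Discount factor = (1+0.013425)^(−56) = 0.473881; PV = 247,500 × 0.473881 = 117,285.6396

A$117,285.64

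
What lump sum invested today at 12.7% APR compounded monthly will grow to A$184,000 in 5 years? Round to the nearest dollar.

i = 0.127/12 = 0.0105833 per month; n = 5·12 = 60.
PV = FV·(1+i)^(−n) = 184,000 × 0.531707 = 97,834.0273

A$97,834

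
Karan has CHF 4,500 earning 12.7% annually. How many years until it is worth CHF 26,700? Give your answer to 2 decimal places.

n = ln(26700/4500) / ln(1+0.127) = ln(5.93333) / 0.119559 = 14.8929 years

14.89 years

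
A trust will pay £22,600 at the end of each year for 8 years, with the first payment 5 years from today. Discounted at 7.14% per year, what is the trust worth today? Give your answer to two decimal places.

£101,863.34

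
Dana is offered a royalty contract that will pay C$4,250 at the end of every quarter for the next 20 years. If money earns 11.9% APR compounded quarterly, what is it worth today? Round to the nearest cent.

C$129,168.58

With 4 periods per year: i = 0.02975, n = 80.
PV = 4250 × [1 − (1+0.02975)^(−80)] / 0.02975 = 4250 × 30.392607 = 129,168.5783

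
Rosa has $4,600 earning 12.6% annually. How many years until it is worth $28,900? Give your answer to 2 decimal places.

n = ln(28900/4600) / ln(1+0.126) = ln(6.28261) / 0.118672 = 15.4863 years

15.49 years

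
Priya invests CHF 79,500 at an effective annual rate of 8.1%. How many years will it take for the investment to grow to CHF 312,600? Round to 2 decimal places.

17.58 years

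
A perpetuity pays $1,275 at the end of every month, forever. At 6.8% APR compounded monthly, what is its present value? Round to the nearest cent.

Periodic rate i = 0.068/12 = 0.00566667.
PV = C/r = 1275/0.00566667 = 225,000.0000

$225,000.00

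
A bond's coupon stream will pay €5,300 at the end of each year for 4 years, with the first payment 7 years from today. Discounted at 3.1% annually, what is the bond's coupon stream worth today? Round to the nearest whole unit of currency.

€16,364

PV at t=6 (ordinary 4-year annuity): 5300 × a(4|0.031) = 5300 × 3.708227 = 19,653.6017
PV₀ = 19,653.6017 / (1+0.031)^6 = 19,653.6017 / 1.201025 = 16,364.0259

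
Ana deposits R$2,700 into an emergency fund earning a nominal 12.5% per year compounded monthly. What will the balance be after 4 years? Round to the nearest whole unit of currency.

i = 0.125/12 = 0.0104167 per month; n = 4·12 = 48.
2,700 × (1+0.0104167)^48 = 2,700 × 1.644463 = 4,440.0496

R$4,440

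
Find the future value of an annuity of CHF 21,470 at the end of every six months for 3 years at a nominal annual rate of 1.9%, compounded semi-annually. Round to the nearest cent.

CHF 131,918.51

With 2 periods per year: i = 0.0095, n = 6.
FV = PMT · [(1+i)^n − 1] / i = 21470 · 6.144318 = 131,918.5055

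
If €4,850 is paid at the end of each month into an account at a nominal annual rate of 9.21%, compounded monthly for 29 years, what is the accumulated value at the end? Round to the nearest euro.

€8,408,565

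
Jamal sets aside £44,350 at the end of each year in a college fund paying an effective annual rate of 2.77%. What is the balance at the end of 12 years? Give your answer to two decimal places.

£621,255.08

FV = 44350 × [(1+0.0277)^12 − 1] / 0.0277 = 44350 × 14.008006 = 621,255.0753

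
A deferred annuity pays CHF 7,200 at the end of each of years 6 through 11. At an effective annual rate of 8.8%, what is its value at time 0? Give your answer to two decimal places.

PV at t=5 (ordinary 6-year annuity): 7200 × a(6|0.088) = 7200 × 4.512794 = 32,492.1190
Discount back 5 years: 32,492.1190 × (1+0.088)^(−5) = 32,492.1190 × 0.655927 = 21,312.4588

CHF 21,312.46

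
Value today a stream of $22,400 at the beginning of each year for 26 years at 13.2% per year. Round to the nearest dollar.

$184,450

PV = 22400 × [1 − (1+0.132)^(−26)] / 0.132 × (1+i) = 22400 × 8.234356 = 184,449.5766
(Beginning-of-period payments → annuity-due factor ×(1+i).)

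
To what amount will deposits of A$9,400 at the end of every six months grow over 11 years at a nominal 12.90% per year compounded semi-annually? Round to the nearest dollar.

A$430,728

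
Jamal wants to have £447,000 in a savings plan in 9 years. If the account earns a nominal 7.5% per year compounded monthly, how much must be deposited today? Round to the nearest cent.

Periodic rate i = 0.075/12 = 0.00625; n = 9 × 12 = 108 periods.
Discount factor = (1+0.00625)^(−108) = 0.510227; PV = 447,000 × 0.510227 = 228,071.5103

£228,071.51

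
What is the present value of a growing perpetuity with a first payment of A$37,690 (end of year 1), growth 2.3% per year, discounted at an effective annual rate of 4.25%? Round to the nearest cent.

A$1,932,820.51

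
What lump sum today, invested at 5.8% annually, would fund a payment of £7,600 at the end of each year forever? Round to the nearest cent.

£131,034.48

PV = PMT / i = 7600 / 0.058 = 131,034.4828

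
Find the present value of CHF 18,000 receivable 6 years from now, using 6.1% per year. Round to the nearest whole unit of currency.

PV = FV·(1+i)^(−n) = 18,000 × 0.700983 = 12,617.7001

CHF 12,618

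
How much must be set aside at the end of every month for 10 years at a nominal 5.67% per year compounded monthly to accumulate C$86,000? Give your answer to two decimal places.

C$534.24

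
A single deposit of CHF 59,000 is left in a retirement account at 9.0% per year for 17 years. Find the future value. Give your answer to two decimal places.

CHF 255,330.37

FV = 59,000 × (1 + 0.09)^17 = 255,330.3712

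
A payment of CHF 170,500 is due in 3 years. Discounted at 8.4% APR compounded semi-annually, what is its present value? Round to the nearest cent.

CHF 133,204.25

i = 0.084/2 = 0.042 per half-year; n = 3·2 = 6.
PV = 170,500 / (1 + 0.042)^6 = 170,500 / 1.279989 = 133,204.2463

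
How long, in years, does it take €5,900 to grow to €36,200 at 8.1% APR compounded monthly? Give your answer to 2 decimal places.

Periodic rate i = 0.081/12 = 0.00675.
(1+i)^n = 36200/5900 = 6.13559, so n = ln 6.13559 / ln 1.00675 = 269.6626 months
= 269.6626/12 years

22.47 years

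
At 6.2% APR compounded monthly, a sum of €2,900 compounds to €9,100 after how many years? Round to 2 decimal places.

Periodic rate i = 0.062/12 = 0.00516667.
(1+i)^n = 9100/2900 = 3.13793, so n = ln 3.13793 / ln 1.00517 = 221.9062 months
= 221.9062/12 years

18.49 years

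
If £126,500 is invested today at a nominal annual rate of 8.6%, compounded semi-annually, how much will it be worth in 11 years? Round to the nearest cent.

With 2 periods per year: i = 0.043, n = 22.
126,500 × (1+0.043)^22 = 126,500 × 2.524962 = 319,407.6481

£319,407.65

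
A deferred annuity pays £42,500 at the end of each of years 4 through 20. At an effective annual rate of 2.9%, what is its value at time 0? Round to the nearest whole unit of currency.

£517,731

PV at t=3 (ordinary 17-year annuity): 42500 × a(17|0.029) = 42500 × 13.272760 = 564,092.3190
PV₀ = 564,092.3190 / (1+0.029)^3 = 564,092.3190 / 1.089547 = 517,730.8712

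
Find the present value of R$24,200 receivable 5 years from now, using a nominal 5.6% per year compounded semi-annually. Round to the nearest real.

i = 0.056/2 = 0.028 per half-year; n = 5·2 = 10.
PV = FV·(1+i)^(−n) = 24,200 × 0.758698 = 18,360.4880

R$18,360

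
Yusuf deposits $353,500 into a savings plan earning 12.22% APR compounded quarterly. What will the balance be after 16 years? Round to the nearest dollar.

$2,425,547

With 4 periods per year: i = 0.03055, n = 64.
FV = 353,500 × (1 + 0.03055)^64 = 2,425,547.2912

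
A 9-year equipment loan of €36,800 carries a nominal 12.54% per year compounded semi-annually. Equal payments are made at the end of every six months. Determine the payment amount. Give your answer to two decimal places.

Periodic rate i = 0.1254/2 = 0.0627; n = 9 × 2 = 18 periods.
Annuity-PV factor = 10.611435; PMT = 36800 / 10.611435 = 3,467.9570

€3,467.96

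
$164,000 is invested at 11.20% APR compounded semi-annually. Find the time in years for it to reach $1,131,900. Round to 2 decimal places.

Periodic rate i = 0.112/2 = 0.056.
(1+i)^n = 1.1319e+06/164000 = 6.90183, so n = ln 6.90183 / ln 1.056 = 35.4533 half-years
= 35.4533/2 years

17.73 years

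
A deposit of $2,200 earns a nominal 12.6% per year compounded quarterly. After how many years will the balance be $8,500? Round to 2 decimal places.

10.90 years

Periodic rate i = 0.126/4 = 0.0315.
(1+i)^n = 8500/2200 = 3.86364, so n = ln 3.86364 / ln 1.0315 = 43.5805 quarters
= 43.5805/4 years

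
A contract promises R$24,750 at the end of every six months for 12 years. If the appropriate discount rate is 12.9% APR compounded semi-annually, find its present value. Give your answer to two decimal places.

Periodic rate i = 0.129/2 = 0.0645; n = 12 × 2 = 24 periods.
PV = 24750 × [1 − (1+0.0645)^(−24)] / 0.0645 = 24750 × 12.044926 = 298,111.9133

R$298,111.91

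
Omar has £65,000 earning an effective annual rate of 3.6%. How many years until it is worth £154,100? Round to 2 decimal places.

24.41 years

n = ln(154100/65000) / ln(1+0.036) = ln(2.37077) / 0.035367 = 24.4072 years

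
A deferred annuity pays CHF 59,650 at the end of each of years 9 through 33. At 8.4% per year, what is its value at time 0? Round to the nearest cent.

Value one period before first payment (t=8): 59650 × [1 − (1+0.084)^(−25)] / 0.084 = 59650 × 10.319910 = 615,582.6374
PV₀ = 615,582.6374 / (1+0.084)^8 = 615,582.6374 / 1.906489 = 322,888.1483

CHF 322,888.15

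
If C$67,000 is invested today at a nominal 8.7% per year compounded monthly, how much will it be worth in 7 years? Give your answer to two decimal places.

C$122,915.31

i = 0.087/12 = 0.00725 per month; n = 7·12 = 84.
FV = PV·(1+i)^n = 67,000 × 1.834557 = 122,915.3131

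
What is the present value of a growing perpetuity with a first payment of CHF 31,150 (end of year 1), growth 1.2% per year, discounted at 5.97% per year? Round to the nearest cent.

CHF 653,039.83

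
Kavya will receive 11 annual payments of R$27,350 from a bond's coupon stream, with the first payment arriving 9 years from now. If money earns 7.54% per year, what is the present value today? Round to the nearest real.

Value one period before first payment (t=8): 27350 × [1 − (1+0.0754)^(−11)] / 0.0754 = 27350 × 7.301062 = 199,684.0372
PV₀ = 199,684.0372 / (1+0.0754)^8 = 199,684.0372 / 1.788794 = 111,630.5569

R$111,631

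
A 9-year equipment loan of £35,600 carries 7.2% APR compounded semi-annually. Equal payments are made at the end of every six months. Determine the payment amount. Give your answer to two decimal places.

£2,721.50

With 2 periods per year: i = 0.036, n = 18.
PMT = 35600 / ( [1 − (1+0.036)^(−18)] / 0.036 ) = 35600 / 13.081008 = 2,721.5029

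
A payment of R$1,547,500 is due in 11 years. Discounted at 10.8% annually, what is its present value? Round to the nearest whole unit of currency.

PV = FV·(1+i)^(−n) = 1,547,500 × 0.323640 = 500,833.4111

R$500,833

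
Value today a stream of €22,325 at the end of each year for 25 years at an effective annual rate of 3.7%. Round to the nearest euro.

€360,090

PV = 22325 × [1 − (1+0.037)^(−25)] / 0.037 = 22325 × 16.129465 = 360,090.2968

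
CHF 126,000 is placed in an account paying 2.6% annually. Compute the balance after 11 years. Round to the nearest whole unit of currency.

CHF 167,106

FV = 126,000 × (1 + 0.026)^11 = 167,105.7961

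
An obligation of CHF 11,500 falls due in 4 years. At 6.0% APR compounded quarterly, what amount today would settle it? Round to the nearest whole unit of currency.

CHF 9,062

With 4 periods per year: i = 0.015, n = 16.
Discount factor = (1+0.015)^(−16) = 0.788031; PV = 11,500 × 0.788031 = 9,062.3570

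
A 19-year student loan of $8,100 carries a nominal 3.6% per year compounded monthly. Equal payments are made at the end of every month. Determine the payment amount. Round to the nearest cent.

Periodic rate i = 0.036/12 = 0.003; n = 19 × 12 = 228 periods.
Annuity-PV factor = 164.962828; PMT = 8100 / 164.962828 = 49.1020

$49.10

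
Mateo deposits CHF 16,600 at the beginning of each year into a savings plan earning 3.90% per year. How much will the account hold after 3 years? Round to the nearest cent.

FV = PMT · [(1+i)^n − 1] / i × (1+i) = 16600 · 3.240143 = 53,786.3791
Payments are at the start of each period, so multiply by (1+i).

CHF 53,786.38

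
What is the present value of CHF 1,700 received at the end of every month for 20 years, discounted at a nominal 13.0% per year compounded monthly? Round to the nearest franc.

With 12 periods per year: i = 0.0108333, n = 240.
PV = PMT · [1 − (1+i)^(−n)] / i = 1700 · 85.355132 = 145,103.7251

CHF 145,104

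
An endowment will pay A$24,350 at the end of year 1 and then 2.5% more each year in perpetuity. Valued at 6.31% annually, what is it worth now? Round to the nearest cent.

PV = D₁/(r − g) = 24350/(0.0631 − 0.025) = 639,107.6115

A$639,107.61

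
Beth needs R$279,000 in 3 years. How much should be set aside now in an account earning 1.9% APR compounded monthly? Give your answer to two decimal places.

R$263,553.63

With 12 periods per year: i = 0.00158333, n = 36.
PV = 279,000 / (1 + 0.00158333)^36 = 279,000 / 1.058608 = 263,553.6254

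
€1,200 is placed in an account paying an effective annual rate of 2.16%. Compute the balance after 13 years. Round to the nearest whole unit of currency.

1,200 × (1+0.0216)^13 = 1,200 × 1.320236 = 1,584.2829

€1,584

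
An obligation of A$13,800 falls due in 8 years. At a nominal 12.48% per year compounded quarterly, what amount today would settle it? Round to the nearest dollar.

A$5,163

i = 0.1248/4 = 0.0312 per quarter; n = 8·4 = 32.
PV = 13,800 / (1 + 0.0312)^32 = 13,800 / 2.672840 = 5,163.0478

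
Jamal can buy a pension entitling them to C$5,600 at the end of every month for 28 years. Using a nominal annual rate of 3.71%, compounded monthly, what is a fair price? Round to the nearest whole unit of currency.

C$1,169,304

i = 0.0371/12 = 0.00309167 per month; n = 28·12 = 336.
PV = 5600 × [1 − (1+0.00309167)^(−336)] / 0.00309167 = 5600 × 208.804324 = 1,169,304.2148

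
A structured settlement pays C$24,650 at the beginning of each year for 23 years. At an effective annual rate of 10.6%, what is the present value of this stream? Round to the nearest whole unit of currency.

C$231,852

PV = 24650 × [1 − (1+0.106)^(−23)] / 0.106 × (1+i) = 24650 × 9.405753 = 231,851.8214
Payments are at the start of each period, so multiply by (1+i).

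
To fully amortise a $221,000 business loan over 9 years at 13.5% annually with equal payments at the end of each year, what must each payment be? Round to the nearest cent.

$43,869.64

PMT = 221000 / ( [1 − (1+0.135)^(−9)] / 0.135 ) = 221000 / 5.037652 = 43,869.6419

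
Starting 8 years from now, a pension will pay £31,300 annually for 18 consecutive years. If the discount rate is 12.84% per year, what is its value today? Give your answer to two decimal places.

£92,753.61

PV at t=7 (ordinary 18-year annuity): 31300 × a(18|0.1284) = 31300 × 6.902843 = 216,058.9987
PV₀ = 216,058.9987 / (1+0.1284)^7 = 216,058.9987 / 2.329386 = 92,753.6090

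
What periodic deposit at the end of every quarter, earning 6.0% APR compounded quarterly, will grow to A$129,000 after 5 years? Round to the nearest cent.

With 4 periods per year: i = 0.015, n = 20.
FV-annuity factor = 23.123667; PMT = 129000 / 23.123667 = 5,578.6999

A$5,578.70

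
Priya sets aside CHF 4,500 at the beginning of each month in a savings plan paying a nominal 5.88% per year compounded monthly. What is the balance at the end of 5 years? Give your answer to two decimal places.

CHF 314,532.49

With 12 periods per year: i = 0.0049, n = 60.
FV = PMT · [(1+i)^n − 1] / i × (1+i) = 4500 · 69.896108 = 314,532.4872
Payments are at the start of each period, so multiply by (1+i).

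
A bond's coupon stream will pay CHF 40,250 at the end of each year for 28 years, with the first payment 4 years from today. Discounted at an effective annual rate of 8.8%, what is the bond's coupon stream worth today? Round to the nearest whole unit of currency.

CHF 321,657

Value one period before first payment (t=3): 40250 × [1 − (1+0.088)^(−28)] / 0.088 = 40250 × 10.292343 = 414,266.8213
PV₀ = 414,266.8213 / (1+0.088)^3 = 414,266.8213 / 1.287913 = 321,657.3398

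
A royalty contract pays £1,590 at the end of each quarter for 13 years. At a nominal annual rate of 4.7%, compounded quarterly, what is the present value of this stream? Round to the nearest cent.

With 4 periods per year: i = 0.01175, n = 52.
Annuity factor a(52|0.01175) = 38.745142; PV = 1590 × 38.745142 = 61,604.7755

£61,604.78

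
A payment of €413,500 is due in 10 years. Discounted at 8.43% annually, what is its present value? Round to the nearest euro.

€184,069

Discount factor = (1+0.0843)^(−10) = 0.445149; PV = 413,500 × 0.445149 = 184,069.1200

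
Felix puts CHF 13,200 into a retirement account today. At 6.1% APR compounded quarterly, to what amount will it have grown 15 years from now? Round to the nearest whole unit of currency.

CHF 32,731

Periodic rate i = 0.061/4 = 0.01525; n = 15 × 4 = 60 periods.
13,200 × (1+0.01525)^60 = 13,200 × 2.479590 = 32,730.5890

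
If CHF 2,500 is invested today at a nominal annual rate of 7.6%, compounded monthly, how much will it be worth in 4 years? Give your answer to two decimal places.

i = 0.076/12 = 0.00633333 per month; n = 4·12 = 48.
2,500 × (1+0.00633333)^48 = 2,500 × 1.353970 = 3,384.9262

CHF 3,384.93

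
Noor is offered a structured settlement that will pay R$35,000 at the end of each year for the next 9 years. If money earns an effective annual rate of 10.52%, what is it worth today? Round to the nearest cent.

R$197,466.08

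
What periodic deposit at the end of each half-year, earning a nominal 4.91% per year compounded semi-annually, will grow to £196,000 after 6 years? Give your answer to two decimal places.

i = 0.0491/2 = 0.02455 per half-year; n = 6·2 = 12.
PMT = 196000 / ( [(1+0.02455)^12 − 1] / 0.02455 ) = 196000 / 13.760515 = 14,243.6531

£14,243.65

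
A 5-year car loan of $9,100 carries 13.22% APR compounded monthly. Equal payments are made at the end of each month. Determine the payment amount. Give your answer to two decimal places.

$208.08

i = 0.1322/12 = 0.0110167 per month; n = 5·12 = 60.
PMT = 9100 / ( [1 − (1+0.0110167)^(−60)] / 0.0110167 ) = 9100 / 43.733337 = 208.0793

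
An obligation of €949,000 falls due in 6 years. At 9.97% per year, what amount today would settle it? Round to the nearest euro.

PV = 949,000 / (1 + 0.0997)^6 = 949,000 / 1.768664 = 536,563.1737

€536,563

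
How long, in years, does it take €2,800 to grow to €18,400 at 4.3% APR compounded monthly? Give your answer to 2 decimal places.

43.86 years

Periodic rate i = 0.043/12 = 0.00358333.
(1+i)^n = 18400/2800 = 6.57143, so n = ln 6.57143 / ln 1.00358 = 526.3542 months
= 526.3542/12 years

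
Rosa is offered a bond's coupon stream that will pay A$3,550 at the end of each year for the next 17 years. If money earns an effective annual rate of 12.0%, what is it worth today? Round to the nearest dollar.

Annuity factor a(17|0.12) = 7.119630; PV = 3550 × 7.119630 = 25,274.6882

A$25,275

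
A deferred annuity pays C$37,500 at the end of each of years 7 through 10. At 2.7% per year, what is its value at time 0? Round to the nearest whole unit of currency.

C$119,656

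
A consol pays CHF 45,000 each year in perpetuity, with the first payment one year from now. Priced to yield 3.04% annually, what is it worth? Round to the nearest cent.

PV = C/r = 45000/0.0304 = 1,480,263.1579

CHF 1,480,263.16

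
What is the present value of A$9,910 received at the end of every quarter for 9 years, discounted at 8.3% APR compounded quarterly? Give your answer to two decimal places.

Periodic rate i = 0.083/4 = 0.02075; n = 9 × 4 = 36 periods.
PV = 9910 × [1 − (1+0.02075)^(−36)] / 0.02075 = 9910 × 25.184504 = 249,578.4349

A$249,578.43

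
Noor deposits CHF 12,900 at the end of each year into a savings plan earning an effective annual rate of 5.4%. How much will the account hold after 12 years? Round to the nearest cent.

CHF 210,149.30

FV = 12900 × [(1+0.054)^12 − 1] / 0.054 = 12900 × 16.290644 = 210,149.3035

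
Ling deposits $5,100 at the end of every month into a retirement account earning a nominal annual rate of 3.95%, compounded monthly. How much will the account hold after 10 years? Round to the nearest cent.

$748,997.53

i = 0.0395/12 = 0.00329167 per month; n = 10·12 = 120.
FV = PMT · [(1+i)^n − 1] / i = 5100 · 146.862262 = 748,997.5344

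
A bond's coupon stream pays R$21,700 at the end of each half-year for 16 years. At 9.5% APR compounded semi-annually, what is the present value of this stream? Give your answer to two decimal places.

R$353,366.71

Periodic rate i = 0.095/2 = 0.0475; n = 16 × 2 = 32 periods.
PV = 21700 × [1 − (1+0.0475)^(−32)] / 0.0475 = 21700 × 16.284180 = 353,366.7058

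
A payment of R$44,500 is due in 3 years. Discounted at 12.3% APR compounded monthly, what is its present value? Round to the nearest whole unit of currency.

R$30,826

With 12 periods per year: i = 0.01025, n = 36.
PV = FV·(1+i)^(−n) = 44,500 × 0.692725 = 30,826.2774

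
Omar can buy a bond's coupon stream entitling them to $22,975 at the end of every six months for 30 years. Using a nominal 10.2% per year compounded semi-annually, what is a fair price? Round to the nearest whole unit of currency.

$427,712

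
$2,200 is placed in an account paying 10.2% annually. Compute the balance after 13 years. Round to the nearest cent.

$7,776.49

FV = PV·(1+i)^n = 2,200 × 3.534766 = 7,776.4863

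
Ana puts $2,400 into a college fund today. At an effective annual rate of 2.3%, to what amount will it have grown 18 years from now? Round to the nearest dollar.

$3,614

FV = PV·(1+i)^n = 2,400 × 1.505780 = 3,613.8710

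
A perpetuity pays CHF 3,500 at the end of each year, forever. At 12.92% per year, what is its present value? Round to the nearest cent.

PV = PMT / i = 3500 / 0.1292 = 27,089.7833

CHF 27,089.78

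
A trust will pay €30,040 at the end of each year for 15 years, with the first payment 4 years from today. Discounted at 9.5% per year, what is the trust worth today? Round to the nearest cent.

PV at t=3 (ordinary 15-year annuity): 30040 × a(15|0.095) = 30040 × 7.828175 = 235,158.3771
PV₀ = 235,158.3771 / (1+0.095)^3 = 235,158.3771 / 1.312932 = 179,109.2836

€179,109.28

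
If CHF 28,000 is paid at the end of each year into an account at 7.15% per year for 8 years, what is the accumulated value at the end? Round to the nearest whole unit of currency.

Accumulation factor s(8|0.0715) = 10.315390; FV = 28000 × 10.315390 = 288,830.9138

CHF 288,831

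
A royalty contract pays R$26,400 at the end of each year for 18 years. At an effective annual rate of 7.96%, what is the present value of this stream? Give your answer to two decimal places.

R$248,105.86

Annuity factor a(18|0.0796) = 9.397949; PV = 26400 × 9.397949 = 248,105.8599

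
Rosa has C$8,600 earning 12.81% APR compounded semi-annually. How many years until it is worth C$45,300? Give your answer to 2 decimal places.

Periodic rate i = 0.1281/2 = 0.06405.
(1+i)^n = 45300/8600 = 5.26744, so n = ln 5.26744 / ln 1.06405 = 26.7635 half-years
= 26.7635/2 years

13.38 years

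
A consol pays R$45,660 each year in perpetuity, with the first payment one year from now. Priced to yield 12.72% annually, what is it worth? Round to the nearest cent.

PV = PMT / i = 45660 / 0.1272 = 358,962.2642

R$358,962.26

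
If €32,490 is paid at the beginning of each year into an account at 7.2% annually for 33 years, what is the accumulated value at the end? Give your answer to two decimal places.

Accumulation factor s(33|0.072) × (1+i) = 132.780408; FV = 32490 × 132.780408 = 4,314,035.4411
(Beginning-of-period payments → annuity-due factor ×(1+i).)

€4,314,035.44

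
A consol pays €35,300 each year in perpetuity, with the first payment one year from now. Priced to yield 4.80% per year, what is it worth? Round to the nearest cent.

PV = C/r = 35300/0.048 = 735,416.6667

€735,416.67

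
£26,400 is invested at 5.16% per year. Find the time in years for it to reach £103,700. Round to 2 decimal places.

27.19 years

n = ln(103700/26400) / ln(1+0.0516) = ln(3.92803) / 0.050313 = 27.1926 years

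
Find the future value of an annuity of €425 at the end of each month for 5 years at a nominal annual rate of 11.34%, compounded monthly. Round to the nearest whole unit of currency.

€34,103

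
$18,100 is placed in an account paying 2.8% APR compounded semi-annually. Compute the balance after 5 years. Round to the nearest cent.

$20,799.75

i = 0.028/2 = 0.014 per half-year; n = 5·2 = 10.
FV = PV·(1+i)^n = 18,100 × 1.149157 = 20,799.7505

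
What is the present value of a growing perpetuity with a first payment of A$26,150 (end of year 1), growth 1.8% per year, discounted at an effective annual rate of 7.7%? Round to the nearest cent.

PV = D₁/(r − g) = 26150/(0.077 − 0.018) = 443,220.3390

A$443,220.34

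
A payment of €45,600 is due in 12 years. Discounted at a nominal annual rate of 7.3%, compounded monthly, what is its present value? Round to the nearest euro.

€19,040

i = 0.073/12 = 0.00608333 per month; n = 12·12 = 144.
PV = 45,600 / (1 + 0.00608333)^144 = 45,600 / 2.394911 = 19,040.3700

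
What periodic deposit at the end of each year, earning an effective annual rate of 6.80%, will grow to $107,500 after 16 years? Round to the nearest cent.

$3,919.36

FV-annuity factor = 27.427966; PMT = 107500 / 27.427966 = 3,919.3573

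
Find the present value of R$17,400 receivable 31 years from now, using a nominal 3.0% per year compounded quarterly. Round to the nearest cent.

R$6,889.10

i = 0.03/4 = 0.0075 per quarter; n = 31·4 = 124.
PV = FV·(1+i)^(−n) = 17,400 × 0.395925 = 6,889.0994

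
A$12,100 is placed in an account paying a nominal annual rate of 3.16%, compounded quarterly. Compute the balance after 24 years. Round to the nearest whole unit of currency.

A$25,755

With 4 periods per year: i = 0.0079, n = 96.
FV = PV·(1+i)^n = 12,100 × 2.128505 = 25,754.9143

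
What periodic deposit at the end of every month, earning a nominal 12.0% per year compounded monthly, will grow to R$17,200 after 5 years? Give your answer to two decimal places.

i = 0.12/12 = 0.01 per month; n = 5·12 = 60.
FV-annuity factor = 81.669670; PMT = 17200 / 81.669670 = 210.6045

R$210.60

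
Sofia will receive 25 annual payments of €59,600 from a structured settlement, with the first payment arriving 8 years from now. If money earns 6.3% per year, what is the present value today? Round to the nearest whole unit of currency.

€482,922

PV at t=7 (ordinary 25-year annuity): 59600 × a(25|0.063) = 59600 × 12.426916 = 740,644.2042
Discount back 7 years: 740,644.2042 × (1+0.063)^(−7) = 740,644.2042 × 0.652029 = 482,921.7625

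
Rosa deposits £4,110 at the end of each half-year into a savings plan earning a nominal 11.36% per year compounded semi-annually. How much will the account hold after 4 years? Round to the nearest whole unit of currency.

£40,214

Periodic rate i = 0.1136/2 = 0.0568; n = 4 × 2 = 8 periods.
FV = 4110 × [(1+0.0568)^8 − 1] / 0.0568 = 4110 × 9.784497 = 40,214.2813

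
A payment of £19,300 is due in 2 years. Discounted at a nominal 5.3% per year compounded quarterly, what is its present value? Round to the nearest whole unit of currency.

With 4 periods per year: i = 0.01325, n = 8.
Discount factor = (1+0.01325)^(−8) = 0.900051; PV = 19,300 × 0.900051 = 17,370.9836

£17,371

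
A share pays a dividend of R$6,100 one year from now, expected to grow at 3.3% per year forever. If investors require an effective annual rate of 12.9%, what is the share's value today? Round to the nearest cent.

PV = PMT / (i − g) = 6100 / (0.129 − 0.033) = 6100 / 0.096000 = 63,541.6667

R$63,541.67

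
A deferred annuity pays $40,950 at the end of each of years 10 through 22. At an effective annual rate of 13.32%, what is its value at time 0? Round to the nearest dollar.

$80,134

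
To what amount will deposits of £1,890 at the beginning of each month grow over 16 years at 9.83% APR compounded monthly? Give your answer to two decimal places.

£881,447.48

i = 0.0983/12 = 0.00819167 per month; n = 16·12 = 192.
FV = 1890 × [(1+0.00819167)^192 − 1] / 0.00819167 × (1+i) = 1890 × 466.374330 = 881,447.4845
(Beginning-of-period payments → annuity-due factor ×(1+i).)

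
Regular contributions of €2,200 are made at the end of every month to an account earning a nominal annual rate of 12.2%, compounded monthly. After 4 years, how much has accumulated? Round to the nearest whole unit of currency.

€135,256

Periodic rate i = 0.122/12 = 0.0101667; n = 4 × 12 = 48 periods.
FV = PMT · [(1+i)^n − 1] / i = 2200 · 61.479918 = 135,255.8193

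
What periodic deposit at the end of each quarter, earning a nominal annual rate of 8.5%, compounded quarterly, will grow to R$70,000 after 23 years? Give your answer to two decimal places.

R$251.24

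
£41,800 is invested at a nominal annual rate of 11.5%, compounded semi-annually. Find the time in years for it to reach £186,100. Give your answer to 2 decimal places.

13.36 years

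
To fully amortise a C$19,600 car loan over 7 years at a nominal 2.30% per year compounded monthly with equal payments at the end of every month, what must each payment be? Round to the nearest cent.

i = 0.023/12 = 0.00191667 per month; n = 7·12 = 84.
Annuity-PV factor = 77.518299; PMT = 19600 / 77.518299 = 252.8435

C$252.84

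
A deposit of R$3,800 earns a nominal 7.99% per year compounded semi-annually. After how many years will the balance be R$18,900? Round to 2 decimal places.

20.48 years

Periodic rate i = 0.0799/2 = 0.03995.
n = ln(18900/3800) / ln(1+0.03995) = ln(4.97368) / 0.039173 = 40.9511 half-years
= 40.9511/2 years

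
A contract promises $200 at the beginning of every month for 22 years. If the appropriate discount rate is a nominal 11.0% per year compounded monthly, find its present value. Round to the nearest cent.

Periodic rate i = 0.11/12 = 0.00916667; n = 22 × 12 = 264 periods.
PV = PMT · [1 − (1+i)^(−n)] / i × (1+i) = 200 · 100.192928 = 20,038.5856
(annuity-due: payments at period start, so ×(1+i).)

$20,038.59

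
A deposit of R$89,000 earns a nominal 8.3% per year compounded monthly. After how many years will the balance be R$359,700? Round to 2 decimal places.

16.89 years

Periodic rate i = 0.083/12 = 0.00691667.
n = ln(359700/89000) / ln(1+0.00691667) = ln(4.04157) / 0.006893 = 202.6205 months
= 202.6205/12 years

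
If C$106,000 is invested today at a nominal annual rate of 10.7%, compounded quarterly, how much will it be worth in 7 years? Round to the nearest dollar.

C$221,982

With 4 periods per year: i = 0.02675, n = 28.
106,000 × (1+0.02675)^28 = 106,000 × 2.094170 = 221,982.0143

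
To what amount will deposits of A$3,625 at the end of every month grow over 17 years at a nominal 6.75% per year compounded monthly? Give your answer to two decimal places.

i = 0.0675/12 = 0.005625 per month; n = 17·12 = 204.
FV = 3625 × [(1+0.005625)^204 − 1] / 0.005625 = 3625 × 380.479004 = 1,379,236.3893

A$1,379,236.39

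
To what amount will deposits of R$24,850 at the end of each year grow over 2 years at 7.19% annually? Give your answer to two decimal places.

R$51,486.72

FV = 24850 × [(1+0.0719)^2 − 1] / 0.0719 = 24850 × 2.071900 = 51,486.7150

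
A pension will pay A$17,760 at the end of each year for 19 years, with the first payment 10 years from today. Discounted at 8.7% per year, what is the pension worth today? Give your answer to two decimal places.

A$76,604.56

PV at t=9 (ordinary 19-year annuity): 17760 × a(19|0.087) = 17760 × 9.138556 = 162,300.7542
Discount back 9 years: 162,300.7542 × (1+0.087)^(−9) = 162,300.7542 × 0.471991 = 76,604.5633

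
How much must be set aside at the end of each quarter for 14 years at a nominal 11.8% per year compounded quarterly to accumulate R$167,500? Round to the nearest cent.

Periodic rate i = 0.118/4 = 0.0295; n = 14 × 4 = 56 periods.
PMT = 167500 / ( [(1+0.0295)^56 − 1] / 0.0295 ) = 167500 / 138.786306 = 1,206.8914

R$1,206.89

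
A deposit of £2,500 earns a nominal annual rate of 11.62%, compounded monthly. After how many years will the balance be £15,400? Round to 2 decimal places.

15.72 years

Periodic rate i = 0.1162/12 = 0.00968333.
n = ln(15400/2500) / ln(1+0.00968333) = ln(6.16000) / 0.009637 = 188.6608 months
= 188.6608/12 years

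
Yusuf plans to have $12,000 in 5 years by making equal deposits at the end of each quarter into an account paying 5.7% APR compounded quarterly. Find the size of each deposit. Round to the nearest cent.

$522.79

Periodic rate i = 0.057/4 = 0.01425; n = 5 × 4 = 20 periods.
PMT = 12000 / ( [(1+0.01425)^20 − 1] / 0.01425 ) = 12000 / 22.953674 = 522.7921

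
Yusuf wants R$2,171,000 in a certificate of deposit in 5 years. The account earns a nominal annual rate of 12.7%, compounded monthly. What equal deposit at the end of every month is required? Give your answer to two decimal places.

R$26,087.74

Periodic rate i = 0.127/12 = 0.0105833; n = 5 × 12 = 60 periods.
PMT = 2.171e+06 / ( [(1+0.0105833)^60 − 1] / 0.0105833 ) = 2.171e+06 / 83.219172 = 26,087.7387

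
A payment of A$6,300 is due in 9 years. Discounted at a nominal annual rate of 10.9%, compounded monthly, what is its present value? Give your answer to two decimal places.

A$2,372.58

Periodic rate i = 0.109/12 = 0.00908333; n = 9 × 12 = 108 periods.
PV = 6,300 / (1 + 0.00908333)^108 = 6,300 / 2.655337 = 2,372.5806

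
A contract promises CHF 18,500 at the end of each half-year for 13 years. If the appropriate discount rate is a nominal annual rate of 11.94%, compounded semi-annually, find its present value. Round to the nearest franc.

CHF 241,264

i = 0.1194/2 = 0.0597 per half-year; n = 13·2 = 26.
PV = 18500 × [1 − (1+0.0597)^(−26)] / 0.0597 = 18500 × 13.041312 = 241,264.2653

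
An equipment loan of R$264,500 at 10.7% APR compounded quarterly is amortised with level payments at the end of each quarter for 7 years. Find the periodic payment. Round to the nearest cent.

R$13,541.81

i = 0.107/4 = 0.02675 per quarter; n = 7·4 = 28.
PMT = 264500 / ( [1 − (1+0.02675)^(−28)] / 0.02675 ) = 264500 / 19.532106 = 13,541.8065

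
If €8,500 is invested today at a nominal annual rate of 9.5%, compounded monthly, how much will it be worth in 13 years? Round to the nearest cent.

€29,084.44

With 12 periods per year: i = 0.00791667, n = 156.
FV = 8,500 × (1 + 0.00791667)^156 = 29,084.4385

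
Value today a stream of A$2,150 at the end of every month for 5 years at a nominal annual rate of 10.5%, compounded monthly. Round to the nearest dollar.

With 12 periods per year: i = 0.00875, n = 60.
Annuity factor a(60|0.00875) = 46.524827; PV = 2150 × 46.524827 = 100,028.3784

A$100,028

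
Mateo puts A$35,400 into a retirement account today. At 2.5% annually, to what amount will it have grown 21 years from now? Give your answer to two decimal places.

35,400 × (1+0.025)^21 = 35,400 × 1.679582 = 59,457.1975

A$59,457.20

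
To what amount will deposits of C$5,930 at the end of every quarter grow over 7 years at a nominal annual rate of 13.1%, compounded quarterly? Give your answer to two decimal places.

C$265,315.78

Periodic rate i = 0.131/4 = 0.03275; n = 7 × 4 = 28 periods.
FV = PMT · [(1+i)^n − 1] / i = 5930 · 44.741279 = 265,315.7825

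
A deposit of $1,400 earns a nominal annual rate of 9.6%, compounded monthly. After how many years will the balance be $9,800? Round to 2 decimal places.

Periodic rate i = 0.096/12 = 0.008.
(1+i)^n = 9800/1400 = 7.00000, so n = ln 7.00000 / ln 1.008 = 244.2104 months
= 244.2104/12 years

20.35 years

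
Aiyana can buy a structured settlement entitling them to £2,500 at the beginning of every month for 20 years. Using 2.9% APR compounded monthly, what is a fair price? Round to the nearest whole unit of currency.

£455,971

Periodic rate i = 0.029/12 = 0.00241667; n = 20 × 12 = 240 periods.
PV = 2500 × [1 − (1+0.00241667)^(−240)] / 0.00241667 × (1+i) = 2500 × 182.388564 = 455,971.4108
(annuity-due: payments at period start, so ×(1+i).)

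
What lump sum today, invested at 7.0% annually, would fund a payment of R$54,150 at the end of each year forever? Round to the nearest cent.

R$773,571.43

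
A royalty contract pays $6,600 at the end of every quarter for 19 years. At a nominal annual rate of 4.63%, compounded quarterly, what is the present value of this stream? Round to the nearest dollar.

i = 0.0463/4 = 0.011575 per quarter; n = 19·4 = 76.
PV = 6600 × [1 − (1+0.011575)^(−76)] / 0.011575 = 6600 × 50.366401 = 332,418.2446

$332,418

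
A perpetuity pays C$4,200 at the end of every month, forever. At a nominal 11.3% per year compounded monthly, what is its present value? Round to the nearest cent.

C$446,017.70

Periodic rate i = 0.113/12 = 0.00941667.
PV = PMT / i = 4200 / 0.00941667 = 446,017.6991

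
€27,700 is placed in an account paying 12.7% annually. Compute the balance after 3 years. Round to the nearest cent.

27,700 × (1+0.127)^3 = 27,700 × 1.431435 = 39,650.7601

€39,650.76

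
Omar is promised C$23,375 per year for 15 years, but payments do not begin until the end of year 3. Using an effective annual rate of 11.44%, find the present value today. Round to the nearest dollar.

Value one period before first payment (t=2): 23375 × [1 − (1+0.1144)^(−15)] / 0.1144 = 23375 × 7.019559 = 164,082.1907
Discount back 2 years: 164,082.1907 × (1+0.1144)^(−2) = 164,082.1907 × 0.805226 = 132,123.2472

C$132,123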